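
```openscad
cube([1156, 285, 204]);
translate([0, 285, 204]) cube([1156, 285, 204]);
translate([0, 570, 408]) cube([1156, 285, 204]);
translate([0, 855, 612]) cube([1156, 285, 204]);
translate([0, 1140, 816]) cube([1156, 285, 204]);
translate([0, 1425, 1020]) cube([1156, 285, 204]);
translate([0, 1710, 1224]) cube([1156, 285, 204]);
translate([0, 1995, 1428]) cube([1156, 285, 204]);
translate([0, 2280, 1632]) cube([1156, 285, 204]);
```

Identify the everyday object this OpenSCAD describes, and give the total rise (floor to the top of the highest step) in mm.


A staircase. The total rise is 1836 mm.

9 identical blocks, each offset up and back from the previous — a staircase. Each step is 204 mm tall and there are 9 of them, so the total rise is 9 × 204 = 1836 mm.


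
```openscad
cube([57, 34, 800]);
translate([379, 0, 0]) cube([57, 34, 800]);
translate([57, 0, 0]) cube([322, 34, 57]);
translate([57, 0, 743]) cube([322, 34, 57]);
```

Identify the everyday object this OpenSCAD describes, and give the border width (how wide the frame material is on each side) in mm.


A picture frame. The border width is 57 mm.

Four thin pieces enclosing a rectangular opening — a picture frame. The two full-height stiles are 800 mm tall; the top rail sits at z = 743 and is 57 mm tall, so the border above the opening is 800 − 743 = 57 mm, matching the stile x-width.


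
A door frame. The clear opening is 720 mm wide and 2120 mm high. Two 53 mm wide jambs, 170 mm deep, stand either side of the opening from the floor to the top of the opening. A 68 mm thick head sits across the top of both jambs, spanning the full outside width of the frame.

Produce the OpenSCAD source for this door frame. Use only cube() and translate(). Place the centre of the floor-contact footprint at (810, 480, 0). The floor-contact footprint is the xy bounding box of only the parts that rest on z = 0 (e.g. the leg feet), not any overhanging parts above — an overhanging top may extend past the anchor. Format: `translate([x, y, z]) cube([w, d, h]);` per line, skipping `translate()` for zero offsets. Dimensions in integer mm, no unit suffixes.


translate([397, 395, 0]) cube([53, 170, 2120]);
translate([1170, 395, 0]) cube([53, 170, 2120]);
translate([397, 395, 2120]) cube([826, 170, 68]);


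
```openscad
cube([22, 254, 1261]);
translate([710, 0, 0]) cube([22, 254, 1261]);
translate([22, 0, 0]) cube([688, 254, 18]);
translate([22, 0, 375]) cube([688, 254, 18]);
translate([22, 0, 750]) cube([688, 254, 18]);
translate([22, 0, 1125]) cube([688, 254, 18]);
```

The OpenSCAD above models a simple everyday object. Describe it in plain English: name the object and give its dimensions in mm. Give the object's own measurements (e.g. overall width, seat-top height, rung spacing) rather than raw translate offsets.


An open bookshelf. Two side panels, each 22 mm thick, 254 mm deep and 1261 mm tall, stand 732 mm apart (outside-to-outside). Between them sit 4 shelves, each 18 mm thick and 254 mm deep, spanning the full gap between the sides. The bottom shelf rests on the floor (its underside at z = 0) and the clear gap between one shelf's top and the next shelf's underside is 357 mm.


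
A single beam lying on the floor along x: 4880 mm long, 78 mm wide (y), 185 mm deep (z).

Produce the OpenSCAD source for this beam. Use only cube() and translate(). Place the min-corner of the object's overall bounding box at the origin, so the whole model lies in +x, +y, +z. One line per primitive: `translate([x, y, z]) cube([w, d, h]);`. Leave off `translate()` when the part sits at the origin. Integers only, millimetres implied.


cube([4880, 78, 185]);


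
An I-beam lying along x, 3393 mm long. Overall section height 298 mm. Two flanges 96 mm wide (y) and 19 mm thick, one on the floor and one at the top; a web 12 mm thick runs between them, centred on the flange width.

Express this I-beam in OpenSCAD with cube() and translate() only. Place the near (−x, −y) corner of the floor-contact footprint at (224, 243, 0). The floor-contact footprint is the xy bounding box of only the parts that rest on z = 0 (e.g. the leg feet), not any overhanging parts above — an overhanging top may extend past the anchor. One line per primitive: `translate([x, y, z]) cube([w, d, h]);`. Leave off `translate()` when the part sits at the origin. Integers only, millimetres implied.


translate([224, 243, 0]) cube([3393, 96, 19]);
translate([224, 285, 19]) cube([3393, 12, 260]);
translate([224, 243, 279]) cube([3393, 96, 19]);


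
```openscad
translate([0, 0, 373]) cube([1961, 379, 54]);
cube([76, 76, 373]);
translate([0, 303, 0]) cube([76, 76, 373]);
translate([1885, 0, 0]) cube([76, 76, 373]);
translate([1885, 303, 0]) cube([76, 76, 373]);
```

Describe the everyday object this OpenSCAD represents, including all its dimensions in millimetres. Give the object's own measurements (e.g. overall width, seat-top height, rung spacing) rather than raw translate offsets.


A long wooden bench with a 1961 mm (x) × 379 mm (y) seat, 54 mm thick, its top surface 427 mm above the floor. Four 76 mm square legs at the seat corners, flush with the edges, run from z = 0 to the seat underside.


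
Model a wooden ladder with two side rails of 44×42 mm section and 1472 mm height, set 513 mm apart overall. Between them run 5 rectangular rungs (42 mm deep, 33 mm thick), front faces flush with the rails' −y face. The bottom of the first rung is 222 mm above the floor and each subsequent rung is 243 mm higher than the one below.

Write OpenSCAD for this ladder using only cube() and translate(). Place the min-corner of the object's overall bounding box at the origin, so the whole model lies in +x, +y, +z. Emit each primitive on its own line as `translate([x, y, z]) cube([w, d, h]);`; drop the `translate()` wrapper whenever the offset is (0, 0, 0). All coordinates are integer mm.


cube([44, 42, 1472]);
translate([469, 0, 0]) cube([44, 42, 1472]);
translate([44, 0, 222]) cube([425, 42, 33]);
translate([44, 0, 465]) cube([425, 42, 33]);
translate([44, 0, 708]) cube([425, 42, 33]);
translate([44, 0, 951]) cube([425, 42, 33]);
translate([44, 0, 1194]) cube([425, 42, 33]);


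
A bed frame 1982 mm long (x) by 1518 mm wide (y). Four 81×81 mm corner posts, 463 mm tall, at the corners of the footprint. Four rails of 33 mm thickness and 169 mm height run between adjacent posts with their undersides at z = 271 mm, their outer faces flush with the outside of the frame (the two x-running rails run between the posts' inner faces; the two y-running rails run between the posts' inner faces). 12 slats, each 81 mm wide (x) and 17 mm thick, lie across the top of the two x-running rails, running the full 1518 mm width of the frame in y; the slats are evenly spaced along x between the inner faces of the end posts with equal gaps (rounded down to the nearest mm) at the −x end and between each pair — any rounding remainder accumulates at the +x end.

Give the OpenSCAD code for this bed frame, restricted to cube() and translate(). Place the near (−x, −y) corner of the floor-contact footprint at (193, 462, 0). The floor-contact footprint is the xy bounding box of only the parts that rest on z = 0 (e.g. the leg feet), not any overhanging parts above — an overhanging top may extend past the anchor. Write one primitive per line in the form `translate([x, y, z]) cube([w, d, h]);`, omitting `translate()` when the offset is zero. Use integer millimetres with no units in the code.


translate([193, 462, 0]) cube([81, 81, 463]);
translate([193, 1899, 0]) cube([81, 81, 463]);
translate([2094, 462, 0]) cube([81, 81, 463]);
translate([2094, 1899, 0]) cube([81, 81, 463]);
translate([274, 462, 271]) cube([1820, 33, 169]);
translate([274, 1947, 271]) cube([1820, 33, 169]);
translate([193, 543, 271]) cube([33, 1356, 169]);
translate([2142, 543, 271]) cube([33, 1356, 169]);
translate([339, 462, 440]) cube([81, 1518, 17]);
translate([485, 462, 440]) cube([81, 1518, 17]);
translate([631, 462, 440]) cube([81, 1518, 17]);
translate([777, 462, 440]) cube([81, 1518, 17]);
translate([923, 462, 440]) cube([81, 1518, 17]);
translate([1069, 462, 440]) cube([81, 1518, 17]);
translate([1215, 462, 440]) cube([81, 1518, 17]);
translate([1361, 462, 440]) cube([81, 1518, 17]);
translate([1507, 462, 440]) cube([81, 1518, 17]);
translate([1653, 462, 440]) cube([81, 1518, 17]);
translate([1799, 462, 440]) cube([81, 1518, 17]);
translate([1945, 462, 440]) cube([81, 1518, 17]);


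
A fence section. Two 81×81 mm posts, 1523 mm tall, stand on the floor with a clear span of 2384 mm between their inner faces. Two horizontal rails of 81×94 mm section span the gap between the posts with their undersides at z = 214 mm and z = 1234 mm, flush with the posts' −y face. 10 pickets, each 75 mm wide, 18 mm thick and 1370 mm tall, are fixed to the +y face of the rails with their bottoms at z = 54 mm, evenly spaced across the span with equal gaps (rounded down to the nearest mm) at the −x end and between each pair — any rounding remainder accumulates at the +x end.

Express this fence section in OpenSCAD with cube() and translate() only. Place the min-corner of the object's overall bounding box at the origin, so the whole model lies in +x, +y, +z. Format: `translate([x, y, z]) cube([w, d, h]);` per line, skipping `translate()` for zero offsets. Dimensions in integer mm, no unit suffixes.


cube([81, 81, 1523]);
translate([2465, 0, 0]) cube([81, 81, 1523]);
translate([81, 0, 214]) cube([2384, 81, 94]);
translate([81, 0, 1234]) cube([2384, 81, 94]);
translate([229, 81, 54]) cube([75, 18, 1370]);
translate([452, 81, 54]) cube([75, 18, 1370]);
translate([675, 81, 54]) cube([75, 18, 1370]);
translate([898, 81, 54]) cube([75, 18, 1370]);
translate([1121, 81, 54]) cube([75, 18, 1370]);
translate([1344, 81, 54]) cube([75, 18, 1370]);
translate([1567, 81, 54]) cube([75, 18, 1370]);
translate([1790, 81, 54]) cube([75, 18, 1370]);
translate([2013, 81, 54]) cube([75, 18, 1370]);
translate([2236, 81, 54]) cube([75, 18, 1370]);


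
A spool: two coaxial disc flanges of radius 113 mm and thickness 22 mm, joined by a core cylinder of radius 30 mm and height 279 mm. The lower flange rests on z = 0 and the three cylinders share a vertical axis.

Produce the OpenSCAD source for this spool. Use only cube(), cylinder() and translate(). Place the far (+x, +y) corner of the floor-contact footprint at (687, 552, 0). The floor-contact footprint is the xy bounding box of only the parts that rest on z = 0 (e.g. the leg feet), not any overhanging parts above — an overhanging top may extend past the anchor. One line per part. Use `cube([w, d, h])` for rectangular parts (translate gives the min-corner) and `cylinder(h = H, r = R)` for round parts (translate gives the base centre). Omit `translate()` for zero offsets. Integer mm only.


translate([574, 439, 0]) cylinder(h = 22, r = 113);
translate([574, 439, 22]) cylinder(h = 279, r = 30);
translate([574, 439, 301]) cylinder(h = 22, r = 113);


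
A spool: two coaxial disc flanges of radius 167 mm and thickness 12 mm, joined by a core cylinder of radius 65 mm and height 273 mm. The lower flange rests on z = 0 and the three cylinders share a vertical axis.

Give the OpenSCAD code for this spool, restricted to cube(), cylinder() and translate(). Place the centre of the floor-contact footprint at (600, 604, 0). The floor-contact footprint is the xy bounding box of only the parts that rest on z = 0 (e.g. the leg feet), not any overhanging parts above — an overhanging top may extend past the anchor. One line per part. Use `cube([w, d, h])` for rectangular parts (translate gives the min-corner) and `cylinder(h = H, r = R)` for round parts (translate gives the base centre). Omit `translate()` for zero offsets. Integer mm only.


translate([600, 604, 0]) cylinder(h = 12, r = 167);
translate([600, 604, 12]) cylinder(h = 273, r = 65);
translate([600, 604, 285]) cylinder(h = 12, r = 167);


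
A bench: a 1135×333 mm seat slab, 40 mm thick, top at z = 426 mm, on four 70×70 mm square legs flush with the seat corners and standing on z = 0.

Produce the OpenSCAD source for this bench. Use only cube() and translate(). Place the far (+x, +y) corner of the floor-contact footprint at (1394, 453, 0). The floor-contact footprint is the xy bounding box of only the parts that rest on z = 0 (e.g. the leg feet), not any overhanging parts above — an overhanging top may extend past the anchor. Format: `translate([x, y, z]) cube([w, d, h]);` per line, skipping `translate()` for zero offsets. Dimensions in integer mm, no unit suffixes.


// leg_h = 426 − 40 = 386
translate([259, 120, 386]) cube([1135, 333, 40]);
translate([259, 120, 0]) cube([70, 70, 386]);
translate([259, 383, 0]) cube([70, 70, 386]);
translate([1324, 120, 0]) cube([70, 70, 386]);
translate([1324, 383, 0]) cube([70, 70, 386]);


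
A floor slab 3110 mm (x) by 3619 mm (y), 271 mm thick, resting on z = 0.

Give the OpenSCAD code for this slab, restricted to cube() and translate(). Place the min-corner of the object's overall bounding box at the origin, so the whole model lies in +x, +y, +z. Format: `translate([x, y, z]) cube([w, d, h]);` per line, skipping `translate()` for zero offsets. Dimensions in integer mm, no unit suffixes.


cube([3110, 3619, 271]);


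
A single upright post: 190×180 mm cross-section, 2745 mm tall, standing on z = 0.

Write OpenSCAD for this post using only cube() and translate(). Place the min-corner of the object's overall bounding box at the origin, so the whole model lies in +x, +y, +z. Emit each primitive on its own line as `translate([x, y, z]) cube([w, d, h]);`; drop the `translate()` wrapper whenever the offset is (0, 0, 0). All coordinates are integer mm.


cube([190, 180, 2745]);


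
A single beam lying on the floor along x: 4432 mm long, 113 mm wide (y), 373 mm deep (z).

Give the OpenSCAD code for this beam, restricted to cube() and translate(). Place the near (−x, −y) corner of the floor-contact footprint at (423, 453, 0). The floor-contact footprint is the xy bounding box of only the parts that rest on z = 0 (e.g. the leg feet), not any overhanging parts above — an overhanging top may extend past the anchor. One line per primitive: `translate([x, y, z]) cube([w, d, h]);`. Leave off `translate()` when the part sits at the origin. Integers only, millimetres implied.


translate([423, 453, 0]) cube([4432, 113, 373]);


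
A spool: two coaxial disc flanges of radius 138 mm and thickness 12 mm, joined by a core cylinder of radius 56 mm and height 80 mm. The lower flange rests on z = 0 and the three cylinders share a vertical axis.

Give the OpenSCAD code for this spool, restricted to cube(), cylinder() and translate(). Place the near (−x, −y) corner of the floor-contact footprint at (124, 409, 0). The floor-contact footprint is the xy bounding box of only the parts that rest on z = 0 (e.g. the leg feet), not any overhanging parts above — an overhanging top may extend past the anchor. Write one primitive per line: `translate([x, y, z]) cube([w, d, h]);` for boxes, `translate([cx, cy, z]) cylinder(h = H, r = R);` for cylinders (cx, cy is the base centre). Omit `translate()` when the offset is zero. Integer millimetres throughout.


translate([262, 547, 0]) cylinder(h = 12, r = 138);
translate([262, 547, 12]) cylinder(h = 80, r = 56);
translate([262, 547, 92]) cylinder(h = 12, r = 138);


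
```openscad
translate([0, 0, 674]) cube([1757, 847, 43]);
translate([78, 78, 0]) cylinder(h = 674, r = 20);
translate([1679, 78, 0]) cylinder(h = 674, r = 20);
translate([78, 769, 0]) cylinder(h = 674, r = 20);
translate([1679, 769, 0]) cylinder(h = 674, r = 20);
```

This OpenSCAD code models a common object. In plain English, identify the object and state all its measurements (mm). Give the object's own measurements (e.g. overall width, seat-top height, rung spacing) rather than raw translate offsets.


A table: top 1757 mm (x) × 847 mm (y), 43 mm thick, upper face at z = 717 mm, on four round legs of 40 mm diameter, each leg's bounding box inset 58 mm from the nearest pair of top edges from z = 0 to the bottom of the top.


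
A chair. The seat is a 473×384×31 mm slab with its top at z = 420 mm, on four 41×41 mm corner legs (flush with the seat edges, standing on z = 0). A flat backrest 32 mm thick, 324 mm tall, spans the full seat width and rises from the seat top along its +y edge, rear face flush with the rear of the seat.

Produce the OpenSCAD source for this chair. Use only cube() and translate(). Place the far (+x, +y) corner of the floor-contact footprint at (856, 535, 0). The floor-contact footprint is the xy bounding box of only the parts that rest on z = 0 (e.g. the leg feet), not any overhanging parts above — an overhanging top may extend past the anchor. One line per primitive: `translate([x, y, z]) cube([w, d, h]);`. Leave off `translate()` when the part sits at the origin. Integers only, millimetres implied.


// leg_h = 420 - 31 = 389
translate([383, 151, 389]) cube([473, 384, 31]);
translate([383, 151, 0]) cube([41, 41, 389]);
translate([815, 151, 0]) cube([41, 41, 389]);
translate([383, 494, 0]) cube([41, 41, 389]);
translate([815, 494, 0]) cube([41, 41, 389]);
translate([383, 503, 420]) cube([473, 32, 324]);


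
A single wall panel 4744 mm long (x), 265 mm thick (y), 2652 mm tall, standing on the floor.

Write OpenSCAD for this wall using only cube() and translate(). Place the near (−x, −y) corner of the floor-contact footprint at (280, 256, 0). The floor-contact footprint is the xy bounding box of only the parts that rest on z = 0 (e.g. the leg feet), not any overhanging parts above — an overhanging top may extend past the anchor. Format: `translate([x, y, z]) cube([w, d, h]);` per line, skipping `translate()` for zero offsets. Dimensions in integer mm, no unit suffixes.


translate([280, 256, 0]) cube([4744, 265, 2652]);


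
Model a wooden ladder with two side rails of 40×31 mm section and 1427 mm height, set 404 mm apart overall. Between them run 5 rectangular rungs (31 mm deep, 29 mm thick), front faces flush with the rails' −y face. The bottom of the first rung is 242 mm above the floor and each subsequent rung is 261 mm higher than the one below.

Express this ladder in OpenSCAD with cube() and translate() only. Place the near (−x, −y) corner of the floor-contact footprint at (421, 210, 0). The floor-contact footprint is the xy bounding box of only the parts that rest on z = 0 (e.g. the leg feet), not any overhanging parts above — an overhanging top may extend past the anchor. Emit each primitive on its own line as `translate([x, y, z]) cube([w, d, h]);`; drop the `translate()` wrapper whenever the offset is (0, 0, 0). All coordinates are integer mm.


translate([421, 210, 0]) cube([40, 31, 1427]);
translate([785, 210, 0]) cube([40, 31, 1427]);
translate([461, 210, 242]) cube([324, 31, 29]);
translate([461, 210, 503]) cube([324, 31, 29]);
translate([461, 210, 764]) cube([324, 31, 29]);
translate([461, 210, 1025]) cube([324, 31, 29]);
translate([461, 210, 1286]) cube([324, 31, 29]);


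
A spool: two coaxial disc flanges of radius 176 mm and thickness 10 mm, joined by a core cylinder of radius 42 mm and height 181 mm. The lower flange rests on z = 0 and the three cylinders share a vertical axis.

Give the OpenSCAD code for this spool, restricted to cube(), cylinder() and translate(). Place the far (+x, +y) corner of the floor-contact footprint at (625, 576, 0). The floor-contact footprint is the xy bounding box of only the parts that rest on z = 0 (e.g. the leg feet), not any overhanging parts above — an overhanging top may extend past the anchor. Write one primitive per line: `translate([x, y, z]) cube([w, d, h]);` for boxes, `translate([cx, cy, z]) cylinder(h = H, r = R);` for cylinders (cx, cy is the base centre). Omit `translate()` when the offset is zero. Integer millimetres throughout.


translate([449, 400, 0]) cylinder(h = 10, r = 176);
translate([449, 400, 10]) cylinder(h = 181, r = 42);
translate([449, 400, 191]) cylinder(h = 10, r = 176);


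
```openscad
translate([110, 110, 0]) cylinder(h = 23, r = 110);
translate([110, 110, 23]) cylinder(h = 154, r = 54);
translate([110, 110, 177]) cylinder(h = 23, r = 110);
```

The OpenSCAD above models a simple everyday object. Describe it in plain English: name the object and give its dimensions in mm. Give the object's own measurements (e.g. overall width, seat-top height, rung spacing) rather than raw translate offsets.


A spool: two coaxial disc flanges of radius 110 mm and thickness 23 mm, joined by a core cylinder of radius 54 mm and height 154 mm. The lower flange rests on z = 0 and the three cylinders share a vertical axis.


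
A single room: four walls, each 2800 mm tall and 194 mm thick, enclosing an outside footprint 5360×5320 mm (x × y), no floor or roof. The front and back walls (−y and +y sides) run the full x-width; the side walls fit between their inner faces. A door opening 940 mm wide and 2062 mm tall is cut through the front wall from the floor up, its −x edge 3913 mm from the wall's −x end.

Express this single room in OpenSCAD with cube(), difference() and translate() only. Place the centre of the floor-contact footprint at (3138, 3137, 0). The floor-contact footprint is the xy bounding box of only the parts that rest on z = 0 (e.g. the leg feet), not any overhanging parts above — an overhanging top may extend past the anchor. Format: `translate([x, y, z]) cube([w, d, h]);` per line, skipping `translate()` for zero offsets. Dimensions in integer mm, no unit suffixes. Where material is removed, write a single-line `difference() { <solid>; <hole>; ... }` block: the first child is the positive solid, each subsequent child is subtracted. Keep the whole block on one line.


difference() { translate([458, 477, 0]) cube([5360, 194, 2800]); translate([4371, 477, 0]) cube([940, 194, 2062]); }
translate([458, 5603, 0]) cube([5360, 194, 2800]);
translate([458, 671, 0]) cube([194, 4932, 2800]);
translate([5624, 671, 0]) cube([194, 4932, 2800]);


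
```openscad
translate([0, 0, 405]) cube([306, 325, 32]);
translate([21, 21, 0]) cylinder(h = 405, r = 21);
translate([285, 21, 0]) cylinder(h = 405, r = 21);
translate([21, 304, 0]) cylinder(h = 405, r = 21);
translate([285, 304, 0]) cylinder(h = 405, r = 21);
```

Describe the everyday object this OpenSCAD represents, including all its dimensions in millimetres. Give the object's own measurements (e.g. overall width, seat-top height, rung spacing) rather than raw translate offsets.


A simple wooden stool: a rectangular seat 306 mm (x) by 325 mm (y), 32 mm thick, top face at z = 437 mm, on four round legs, each 42 mm in diameter. The legs rest on z = 0, each leg's axis is inset half a diameter from the nearest pair of seat edges (so the leg's bounding box is flush with the corner).


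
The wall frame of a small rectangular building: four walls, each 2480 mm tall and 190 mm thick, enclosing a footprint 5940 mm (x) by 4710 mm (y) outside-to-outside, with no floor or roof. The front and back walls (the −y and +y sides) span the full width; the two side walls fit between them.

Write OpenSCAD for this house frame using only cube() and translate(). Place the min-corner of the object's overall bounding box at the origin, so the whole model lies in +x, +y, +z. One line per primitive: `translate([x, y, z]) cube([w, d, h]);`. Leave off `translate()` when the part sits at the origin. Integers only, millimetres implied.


cube([5940, 190, 2480]);
translate([0, 4520, 0]) cube([5940, 190, 2480]);
translate([0, 190, 0]) cube([190, 4330, 2480]);
translate([5750, 190, 0]) cube([190, 4330, 2480]);


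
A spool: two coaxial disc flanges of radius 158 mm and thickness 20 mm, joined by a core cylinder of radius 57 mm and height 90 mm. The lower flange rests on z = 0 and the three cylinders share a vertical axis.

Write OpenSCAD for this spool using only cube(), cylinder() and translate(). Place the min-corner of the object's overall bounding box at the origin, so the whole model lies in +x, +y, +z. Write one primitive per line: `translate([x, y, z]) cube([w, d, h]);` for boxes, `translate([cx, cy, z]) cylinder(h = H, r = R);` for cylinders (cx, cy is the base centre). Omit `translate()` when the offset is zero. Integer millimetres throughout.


translate([158, 158, 0]) cylinder(h = 20, r = 158);
translate([158, 158, 20]) cylinder(h = 90, r = 57);
translate([158, 158, 110]) cylinder(h = 20, r = 158);


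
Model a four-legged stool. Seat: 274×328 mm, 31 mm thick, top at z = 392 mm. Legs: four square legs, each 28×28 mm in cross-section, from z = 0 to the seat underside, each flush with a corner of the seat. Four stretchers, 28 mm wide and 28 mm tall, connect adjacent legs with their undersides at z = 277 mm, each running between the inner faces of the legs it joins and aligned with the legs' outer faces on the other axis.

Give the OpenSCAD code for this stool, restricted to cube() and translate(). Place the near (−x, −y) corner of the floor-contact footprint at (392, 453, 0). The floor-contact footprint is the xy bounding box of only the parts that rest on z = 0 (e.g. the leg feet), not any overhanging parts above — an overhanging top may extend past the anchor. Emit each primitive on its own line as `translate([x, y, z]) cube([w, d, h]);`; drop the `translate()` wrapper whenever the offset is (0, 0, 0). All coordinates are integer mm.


translate([392, 453, 361]) cube([274, 328, 31]);
translate([392, 453, 0]) cube([28, 28, 361]);
translate([638, 453, 0]) cube([28, 28, 361]);
translate([392, 753, 0]) cube([28, 28, 361]);
translate([638, 753, 0]) cube([28, 28, 361]);
translate([420, 453, 277]) cube([218, 28, 28]);
translate([420, 753, 277]) cube([218, 28, 28]);
translate([392, 481, 277]) cube([28, 272, 28]);
translate([638, 481, 277]) cube([28, 272, 28]);


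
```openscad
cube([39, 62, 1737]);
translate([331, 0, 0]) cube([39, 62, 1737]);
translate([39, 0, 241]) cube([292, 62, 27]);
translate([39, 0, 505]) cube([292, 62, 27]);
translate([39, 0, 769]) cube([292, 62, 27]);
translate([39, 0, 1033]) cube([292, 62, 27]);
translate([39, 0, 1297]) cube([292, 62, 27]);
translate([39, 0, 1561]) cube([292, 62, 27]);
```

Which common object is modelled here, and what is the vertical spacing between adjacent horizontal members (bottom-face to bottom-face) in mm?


A ladder. The rung spacing is 264 mm.

Two tall 39×62 posts with 6 short bars between them — a ladder. Adjacent rungs sit at z = 241 and z = 505, so the spacing is 505 − 241 = 264 mm.


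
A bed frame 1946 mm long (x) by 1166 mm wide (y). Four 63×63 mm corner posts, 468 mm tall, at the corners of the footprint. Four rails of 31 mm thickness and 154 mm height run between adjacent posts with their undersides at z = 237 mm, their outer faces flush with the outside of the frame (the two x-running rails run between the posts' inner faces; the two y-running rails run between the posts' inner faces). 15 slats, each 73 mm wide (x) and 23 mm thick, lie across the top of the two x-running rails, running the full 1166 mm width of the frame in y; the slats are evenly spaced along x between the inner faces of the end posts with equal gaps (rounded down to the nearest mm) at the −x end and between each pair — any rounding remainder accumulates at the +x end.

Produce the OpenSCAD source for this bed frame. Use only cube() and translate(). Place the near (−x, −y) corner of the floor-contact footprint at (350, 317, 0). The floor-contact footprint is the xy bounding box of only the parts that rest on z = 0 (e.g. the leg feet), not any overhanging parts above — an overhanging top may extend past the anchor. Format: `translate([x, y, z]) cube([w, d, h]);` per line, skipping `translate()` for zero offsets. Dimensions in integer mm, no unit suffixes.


// slat z = rail_z + rail_h = 237 + 154 = 391
// slat gap = ⌊(1820 − 15·73) / 16⌋ = 45
translate([350, 317, 0]) cube([63, 63, 468]);
translate([350, 1420, 0]) cube([63, 63, 468]);
translate([2233, 317, 0]) cube([63, 63, 468]);
translate([2233, 1420, 0]) cube([63, 63, 468]);
translate([413, 317, 237]) cube([1820, 31, 154]);
translate([413, 1452, 237]) cube([1820, 31, 154]);
translate([350, 380, 237]) cube([31, 1040, 154]);
translate([2265, 380, 237]) cube([31, 1040, 154]);
translate([458, 317, 391]) cube([73, 1166, 23]);
translate([576, 317, 391]) cube([73, 1166, 23]);
translate([694, 317, 391]) cube([73, 1166, 23]);
translate([812, 317, 391]) cube([73, 1166, 23]);
translate([930, 317, 391]) cube([73, 1166, 23]);
translate([1048, 317, 391]) cube([73, 1166, 23]);
translate([1166, 317, 391]) cube([73, 1166, 23]);
translate([1284, 317, 391]) cube([73, 1166, 23]);
translate([1402, 317, 391]) cube([73, 1166, 23]);
translate([1520, 317, 391]) cube([73, 1166, 23]);
translate([1638, 317, 391]) cube([73, 1166, 23]);
translate([1756, 317, 391]) cube([73, 1166, 23]);
translate([1874, 317, 391]) cube([73, 1166, 23]);
translate([1992, 317, 391]) cube([73, 1166, 23]);
translate([2110, 317, 391]) cube([73, 1166, 23]);


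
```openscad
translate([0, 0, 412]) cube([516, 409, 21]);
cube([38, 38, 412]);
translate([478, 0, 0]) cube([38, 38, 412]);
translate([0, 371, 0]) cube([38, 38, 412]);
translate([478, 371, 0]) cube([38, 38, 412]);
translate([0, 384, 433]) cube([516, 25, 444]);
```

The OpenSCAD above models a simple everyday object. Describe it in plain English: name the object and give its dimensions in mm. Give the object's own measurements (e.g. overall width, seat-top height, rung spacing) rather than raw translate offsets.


A chair. The seat is a 516×409×21 mm slab with its top at z = 433 mm, on four 38×38 mm corner legs (flush with the seat edges, standing on z = 0). A flat backrest 25 mm thick, 444 mm tall, spans the full seat width and rises from the seat top along its +y edge, rear face flush with the rear of the seat.


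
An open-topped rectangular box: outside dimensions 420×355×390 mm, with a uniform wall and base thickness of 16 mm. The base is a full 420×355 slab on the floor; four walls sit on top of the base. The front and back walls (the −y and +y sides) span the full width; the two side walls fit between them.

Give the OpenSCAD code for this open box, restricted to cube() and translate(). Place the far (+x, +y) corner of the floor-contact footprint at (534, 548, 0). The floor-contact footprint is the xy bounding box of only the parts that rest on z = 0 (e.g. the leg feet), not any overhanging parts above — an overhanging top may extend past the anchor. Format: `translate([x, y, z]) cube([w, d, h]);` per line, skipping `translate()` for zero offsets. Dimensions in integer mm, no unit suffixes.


translate([114, 193, 0]) cube([420, 355, 16]);
translate([114, 193, 16]) cube([420, 16, 374]);
translate([114, 532, 16]) cube([420, 16, 374]);
translate([114, 209, 16]) cube([16, 323, 374]);
translate([518, 209, 16]) cube([16, 323, 374]);


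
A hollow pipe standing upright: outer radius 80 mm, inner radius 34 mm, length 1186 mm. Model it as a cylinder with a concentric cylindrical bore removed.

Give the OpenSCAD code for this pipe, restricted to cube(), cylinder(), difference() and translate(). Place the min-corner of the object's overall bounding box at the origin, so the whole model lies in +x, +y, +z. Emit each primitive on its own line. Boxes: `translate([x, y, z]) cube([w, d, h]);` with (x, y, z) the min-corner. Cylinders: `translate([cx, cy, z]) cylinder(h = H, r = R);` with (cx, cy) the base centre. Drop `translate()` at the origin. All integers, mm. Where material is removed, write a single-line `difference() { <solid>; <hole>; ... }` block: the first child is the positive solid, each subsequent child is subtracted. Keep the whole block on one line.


difference() { translate([80, 80, 0]) cylinder(h = 1186, r = 80); translate([80, 80, 0]) cylinder(h = 1186, r = 34); }


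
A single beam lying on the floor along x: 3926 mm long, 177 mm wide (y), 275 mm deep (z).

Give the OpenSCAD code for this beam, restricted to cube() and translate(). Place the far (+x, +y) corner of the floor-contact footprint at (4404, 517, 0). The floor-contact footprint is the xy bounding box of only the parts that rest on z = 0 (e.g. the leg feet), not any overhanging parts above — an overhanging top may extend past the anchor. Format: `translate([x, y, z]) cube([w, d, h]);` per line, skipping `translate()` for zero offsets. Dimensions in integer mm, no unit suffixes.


translate([478, 340, 0]) cube([3926, 177, 275]);


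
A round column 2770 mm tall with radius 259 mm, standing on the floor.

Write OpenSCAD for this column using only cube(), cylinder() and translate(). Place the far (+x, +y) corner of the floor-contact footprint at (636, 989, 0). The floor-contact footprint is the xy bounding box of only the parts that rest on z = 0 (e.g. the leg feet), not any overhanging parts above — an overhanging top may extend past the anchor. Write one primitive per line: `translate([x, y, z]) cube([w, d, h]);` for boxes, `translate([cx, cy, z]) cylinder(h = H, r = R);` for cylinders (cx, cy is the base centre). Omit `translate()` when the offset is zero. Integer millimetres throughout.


translate([377, 730, 0]) cylinder(h = 2770, r = 259);


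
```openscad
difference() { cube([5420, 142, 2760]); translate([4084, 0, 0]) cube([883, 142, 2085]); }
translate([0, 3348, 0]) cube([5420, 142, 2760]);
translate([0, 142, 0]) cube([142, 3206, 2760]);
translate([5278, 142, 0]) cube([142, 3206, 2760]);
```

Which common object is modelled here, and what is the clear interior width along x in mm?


A single room. The interior width is 5136 mm.

Four walls enclosing a rectangle with a door in the front wall — a room. Outside width 5420 minus two 142 mm walls gives 5136 mm.


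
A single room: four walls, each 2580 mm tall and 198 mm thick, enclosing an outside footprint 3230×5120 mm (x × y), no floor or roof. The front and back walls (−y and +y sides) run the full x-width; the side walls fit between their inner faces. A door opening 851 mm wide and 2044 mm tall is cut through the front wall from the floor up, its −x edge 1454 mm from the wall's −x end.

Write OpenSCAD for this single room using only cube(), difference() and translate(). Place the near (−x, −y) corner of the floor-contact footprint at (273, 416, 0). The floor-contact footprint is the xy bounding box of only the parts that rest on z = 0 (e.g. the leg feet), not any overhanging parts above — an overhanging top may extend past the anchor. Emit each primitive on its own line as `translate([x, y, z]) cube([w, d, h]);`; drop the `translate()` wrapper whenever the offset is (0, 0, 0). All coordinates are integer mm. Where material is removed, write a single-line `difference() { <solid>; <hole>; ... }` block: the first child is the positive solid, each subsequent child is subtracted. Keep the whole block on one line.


difference() { translate([273, 416, 0]) cube([3230, 198, 2580]); translate([1727, 416, 0]) cube([851, 198, 2044]); }
translate([273, 5338, 0]) cube([3230, 198, 2580]);
translate([273, 614, 0]) cube([198, 4724, 2580]);
translate([3305, 614, 0]) cube([198, 4724, 2580]);


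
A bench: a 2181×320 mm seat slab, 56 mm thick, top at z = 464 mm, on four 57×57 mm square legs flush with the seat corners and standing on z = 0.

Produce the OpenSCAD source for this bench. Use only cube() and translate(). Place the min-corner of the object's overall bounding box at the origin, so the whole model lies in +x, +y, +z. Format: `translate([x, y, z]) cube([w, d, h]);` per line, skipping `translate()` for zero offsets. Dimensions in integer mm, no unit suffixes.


translate([0, 0, 408]) cube([2181, 320, 56]);
cube([57, 57, 408]);
translate([0, 263, 0]) cube([57, 57, 408]);
translate([2124, 0, 0]) cube([57, 57, 408]);
translate([2124, 263, 0]) cube([57, 57, 408]);


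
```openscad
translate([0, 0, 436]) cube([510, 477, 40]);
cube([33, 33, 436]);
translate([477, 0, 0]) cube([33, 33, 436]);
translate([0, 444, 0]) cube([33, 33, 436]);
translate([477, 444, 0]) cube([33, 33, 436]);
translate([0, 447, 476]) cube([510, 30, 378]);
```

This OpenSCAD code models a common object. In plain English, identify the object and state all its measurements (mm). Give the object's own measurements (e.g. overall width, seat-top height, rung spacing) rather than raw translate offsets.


A chair. The seat is a 510×477×40 mm slab with its top at z = 476 mm, on four 33×33 mm corner legs (flush with the seat edges, standing on z = 0). A flat backrest 30 mm thick, 378 mm tall, spans the full seat width and rises from the seat top along its +y edge, rear face flush with the rear of the seat.


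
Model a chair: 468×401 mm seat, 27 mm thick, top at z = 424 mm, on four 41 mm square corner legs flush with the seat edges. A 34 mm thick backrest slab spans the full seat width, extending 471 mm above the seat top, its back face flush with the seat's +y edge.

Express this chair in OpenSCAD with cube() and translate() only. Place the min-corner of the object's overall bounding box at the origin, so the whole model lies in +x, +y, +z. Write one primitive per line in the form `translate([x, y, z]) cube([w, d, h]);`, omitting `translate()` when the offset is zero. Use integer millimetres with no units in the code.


translate([0, 0, 397]) cube([468, 401, 27]);
cube([41, 41, 397]);
translate([427, 0, 0]) cube([41, 41, 397]);
translate([0, 360, 0]) cube([41, 41, 397]);
translate([427, 360, 0]) cube([41, 41, 397]);
translate([0, 367, 424]) cube([468, 34, 471]);


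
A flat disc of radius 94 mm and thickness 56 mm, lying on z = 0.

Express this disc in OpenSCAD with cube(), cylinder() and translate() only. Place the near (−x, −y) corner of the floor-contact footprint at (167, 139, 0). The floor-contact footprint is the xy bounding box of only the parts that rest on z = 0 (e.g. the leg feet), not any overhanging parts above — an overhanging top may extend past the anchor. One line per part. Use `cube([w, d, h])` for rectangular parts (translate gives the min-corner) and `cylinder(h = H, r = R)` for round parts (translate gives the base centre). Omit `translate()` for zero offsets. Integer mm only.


translate([261, 233, 0]) cylinder(h = 56, r = 94);


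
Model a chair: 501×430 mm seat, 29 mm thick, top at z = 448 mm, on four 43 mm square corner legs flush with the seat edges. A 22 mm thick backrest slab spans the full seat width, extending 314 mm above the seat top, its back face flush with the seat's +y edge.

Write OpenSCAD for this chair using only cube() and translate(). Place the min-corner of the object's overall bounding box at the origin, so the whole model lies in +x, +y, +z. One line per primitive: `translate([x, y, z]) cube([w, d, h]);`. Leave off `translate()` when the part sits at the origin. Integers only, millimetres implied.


translate([0, 0, 419]) cube([501, 430, 29]);
cube([43, 43, 419]);
translate([458, 0, 0]) cube([43, 43, 419]);
translate([0, 387, 0]) cube([43, 43, 419]);
translate([458, 387, 0]) cube([43, 43, 419]);
translate([0, 408, 448]) cube([501, 22, 314]);


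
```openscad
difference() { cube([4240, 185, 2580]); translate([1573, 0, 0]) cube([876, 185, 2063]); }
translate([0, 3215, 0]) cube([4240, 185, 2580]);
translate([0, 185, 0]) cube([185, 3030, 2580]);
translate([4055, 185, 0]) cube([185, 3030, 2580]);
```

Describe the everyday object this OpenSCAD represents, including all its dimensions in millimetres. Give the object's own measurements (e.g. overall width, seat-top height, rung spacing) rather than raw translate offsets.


A single room: four walls, each 2580 mm tall and 185 mm thick, enclosing an outside footprint 4240×3400 mm (x × y), no floor or roof. The front and back walls (−y and +y sides) run the full x-width; the side walls fit between their inner faces. A door opening 876 mm wide and 2063 mm tall is cut through the front wall from the floor up, its −x edge 1573 mm from the wall's −x end.


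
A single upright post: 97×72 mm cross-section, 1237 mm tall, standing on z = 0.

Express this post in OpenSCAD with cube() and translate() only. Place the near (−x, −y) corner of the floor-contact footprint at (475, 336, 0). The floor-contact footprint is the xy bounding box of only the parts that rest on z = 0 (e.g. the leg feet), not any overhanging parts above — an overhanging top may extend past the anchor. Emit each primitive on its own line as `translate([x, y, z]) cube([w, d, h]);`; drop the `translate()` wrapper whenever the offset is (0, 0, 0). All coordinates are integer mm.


translate([475, 336, 0]) cube([97, 72, 1237]);
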